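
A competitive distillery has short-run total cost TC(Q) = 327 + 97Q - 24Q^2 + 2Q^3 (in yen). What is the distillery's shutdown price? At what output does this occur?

The firm shuts down when price falls below the minimum of average variable cost. AVC = VC/Q = 97 - 24Q + 2Q^2.
dAVC/dQ = -24 + 4Q = 0 gives Q = 6. min AVC = 97 - 24·6 + 2·6^2 = 25.
So the shutdown price is ¥25.

¥25 per unit, at Q = 6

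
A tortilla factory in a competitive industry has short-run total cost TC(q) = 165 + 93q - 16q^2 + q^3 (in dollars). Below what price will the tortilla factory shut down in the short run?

$29 per unit

Short-run supply begins at min AVC. From VC = 93q - 16q^2 + q^3, AVC = 93 - 16q + q^2.
At the minimum of AVC, MC = AVC. MC = 93 - 32q + 3q^2; setting MC = AVC gives 2q^2 - 16q = 0, so q = 8. min AVC = 29.
The firm shuts down for any P below $29.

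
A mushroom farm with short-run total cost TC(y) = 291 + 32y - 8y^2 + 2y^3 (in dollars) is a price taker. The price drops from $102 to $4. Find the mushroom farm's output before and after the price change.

MC = 32 - 16y + 6y^2; the shutdown threshold is min AVC = $24 (at y = 2).
At P = $102 ≥ min AVC, set P = MC on the rising branch: y = 5.
At P = $4 < min AVC = $24, price no longer covers variable cost at any output, so the firm shuts down: y = 0.

Output falls from 5 to 0 (the firm shuts down)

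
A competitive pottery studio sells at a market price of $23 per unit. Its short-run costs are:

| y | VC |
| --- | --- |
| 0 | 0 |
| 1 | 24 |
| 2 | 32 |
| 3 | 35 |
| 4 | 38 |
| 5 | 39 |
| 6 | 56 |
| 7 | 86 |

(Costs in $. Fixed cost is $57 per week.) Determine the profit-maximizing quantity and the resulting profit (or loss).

Tabulate TR − TC: y=0: -57; y=1: -58; y=2: -43; y=3: -23; y=4: -3; y=5: 19; y=6: 25; y=7: 18.
Profit is maximized at y = 6. AVC there is 56/6 = $9.33 ≤ P, so producing beats shutting down (which would give -$57).

y = 6; profit = $25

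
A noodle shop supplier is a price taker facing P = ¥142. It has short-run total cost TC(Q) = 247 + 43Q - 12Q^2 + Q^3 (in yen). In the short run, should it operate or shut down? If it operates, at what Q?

Produce at Q = 11

Variable cost is VC = 43Q - 12Q^2 + Q^3, so AVC = VC/Q = 43 - 12Q + Q^2 and MC = dTC/dQ = 43 - 24Q + 3Q^2.
AVC hits its minimum where MC = AVC, at Q = 6, giving min AVC = 43 - 12·6 + 6^2 = ¥7.
P = ¥142 exceeds min AVC = ¥7, so the firm stays open.
Solving P = MC: -99 - 24Q + 3Q^2 = 0 ⇒ Q = -3 or 11. On the upward-sloping branch, Q* = 11.
Check: AVC at Q = 11 is ¥32 ≤ P, so revenue covers variable cost.
Profit = P·Q − TC = 142·11 − 599 = ¥963.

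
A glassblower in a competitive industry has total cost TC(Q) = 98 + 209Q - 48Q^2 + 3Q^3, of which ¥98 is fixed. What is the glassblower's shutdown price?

¥17 per unit

The firm shuts down when price falls below the minimum of average variable cost. AVC = VC/Q = 209 - 48Q + 3Q^2.
dAVC/dQ = -48 + 6Q = 0 gives Q = 8. min AVC = 209 - 48·8 + 3·8^2 = 17.
For P < ¥17 the firm produces nothing.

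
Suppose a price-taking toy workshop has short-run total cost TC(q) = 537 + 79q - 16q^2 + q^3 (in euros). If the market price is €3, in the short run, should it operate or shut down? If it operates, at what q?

Variable cost is VC = 79q - 16q^2 + q^3, so AVC = VC/q = 79 - 16q + q^2 and MC = dTC/dq = 79 - 32q + 3q^2.
The AVC parabola has its vertex at q = 16/2 = 8, where AVC = 79 - 16·8 + 8^2 = €15.
Since P = €3 < min AVC = €15, price fails to cover variable cost at any output.
The firm minimizes its loss by shutting down and losing only its fixed cost of €537.

Shut down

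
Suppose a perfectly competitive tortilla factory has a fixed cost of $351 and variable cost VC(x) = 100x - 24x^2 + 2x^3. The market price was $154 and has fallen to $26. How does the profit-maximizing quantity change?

Output falls from 9 to 0 (the firm shuts down)

AVC = 100 - 24x + 2x^2, minimized at x = 6 where min AVC = $28. MC = 100 - 48x + 6x^2.
With P = $154 above the shutdown price, P = MC gives x = 9.
At P = $26 < min AVC = $28, price no longer covers variable cost at any output, so the firm shuts down: x = 0.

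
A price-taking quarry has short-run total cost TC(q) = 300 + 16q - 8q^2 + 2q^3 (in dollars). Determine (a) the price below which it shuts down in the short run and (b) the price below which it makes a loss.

Shutdown price = $8; break-even price = $86

AVC = 16 - 8q + 2q^2; minimized at q = 2, giving min AVC = $8. That is the shutdown price.
ATC = 300/q + 16 - 8q + 2q^2. Setting dATC/dq = −300/q^2 − 8 + 4q = 0 gives q = 5 (since 4·5^3 − 8·5^2 = 300).
min ATC = 300/5 + 16 − 8·5 + 2·5^2 = $86. That is the break-even price.
Between these two prices the firm operates at a loss; above $86 it earns a profit.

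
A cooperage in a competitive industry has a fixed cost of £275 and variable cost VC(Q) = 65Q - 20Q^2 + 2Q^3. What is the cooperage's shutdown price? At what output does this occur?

£15 per unit, at Q = 5

Short-run supply begins at min AVC. From VC = 65Q - 20Q^2 + 2Q^3, AVC = 65 - 20Q + 2Q^2.
dAVC/dQ = -20 + 4Q = 0 gives Q = 5. min AVC = 65 - 20·5 + 2·5^2 = 15.
So the shutdown price is £15.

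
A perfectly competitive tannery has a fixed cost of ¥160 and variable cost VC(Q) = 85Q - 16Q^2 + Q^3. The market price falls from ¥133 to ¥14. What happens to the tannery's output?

AVC = 85 - 16Q + Q^2, minimized at Q = 8 where min AVC = ¥21. MC = 85 - 32Q + 3Q^2.
With P = ¥133 above the shutdown price, P = MC gives Q = 12.
At P = ¥14 < min AVC = ¥21, price no longer covers variable cost at any output, so the firm shuts down: Q = 0.

Output falls from 12 to 0 (the firm shuts down)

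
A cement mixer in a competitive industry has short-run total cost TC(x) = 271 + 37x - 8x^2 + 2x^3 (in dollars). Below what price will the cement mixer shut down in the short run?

Short-run supply begins at min AVC. From VC = 37x - 8x^2 + 2x^3, AVC = 37 - 8x + 2x^2.
At the minimum of AVC, MC = AVC. MC = 37 - 16x + 6x^2; setting MC = AVC gives 4x^2 - 8x = 0, so x = 2. min AVC = 29.
For P < $29 the firm produces nothing.

$29 per unit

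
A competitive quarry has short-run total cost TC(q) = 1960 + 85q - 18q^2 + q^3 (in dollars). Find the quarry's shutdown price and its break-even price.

Shutdown price = $4; break-even price = $169

AVC = 85 - 18q + q^2; minimized at q = 9, giving min AVC = $4. That is the shutdown price.
ATC = 1960/q + 85 - 18q + q^2. Setting dATC/dq = −1960/q^2 − 18 + 2q = 0 gives q = 14 (since 2·14^3 − 18·14^2 = 1960).
min ATC = 1960/14 + 85 − 18·14 + 14^2 = $169. That is the break-even price.
For $4 ≤ P < $169 the firm produces at a loss; below $4 it shuts down.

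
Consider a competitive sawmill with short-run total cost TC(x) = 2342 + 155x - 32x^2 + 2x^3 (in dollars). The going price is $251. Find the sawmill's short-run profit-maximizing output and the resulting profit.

AVC = 155 - 32x + 2x^2; min AVC = $27 at x = 8. Since P = $251 ≥ min AVC, the firm produces.
MC = 155 - 64x + 6x^2. Setting P = MC and taking the root on the rising branch gives x* = 12.
TR = 251·12 = 3012. TC = 2342 + 708 = 3050. Profit = 3012 − 3050 = -$38.
By producing, the firm covers all variable cost plus $2304 of fixed cost; shutting down would lose the full $2342.

Profit = -$38 at x = 12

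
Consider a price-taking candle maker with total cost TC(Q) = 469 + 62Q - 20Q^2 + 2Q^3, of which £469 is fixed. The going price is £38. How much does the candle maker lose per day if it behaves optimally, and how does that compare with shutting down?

AVC = 62 - 20Q + 2Q^2; min AVC = £12 at Q = 5. Since P = £38 ≥ min AVC, the firm produces.
MC = 62 - 40Q + 6Q^2. Setting P = MC and taking the root on the rising branch gives Q* = 6.
TR = 38·6 = 228. TC = 469 + 84 = 553. Profit = 228 − 553 = -£325.
That loss of £325 beats the £469 the firm would lose by shutting down; producing recovers £144 of fixed cost.

Profit = -£325 at Q = 6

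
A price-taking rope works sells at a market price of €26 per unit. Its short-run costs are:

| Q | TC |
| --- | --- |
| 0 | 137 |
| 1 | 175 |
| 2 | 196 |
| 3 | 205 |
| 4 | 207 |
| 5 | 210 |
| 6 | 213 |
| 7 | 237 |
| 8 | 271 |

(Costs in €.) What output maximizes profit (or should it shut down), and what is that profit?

Tabulate TR − TC: Q=0: -137; Q=1: -149; Q=2: -144; Q=3: -127; Q=4: -103; Q=5: -80; Q=6: -57; Q=7: -55; Q=8: -63.
Profit is maximized at Q = 7. AVC there is 100/7 = €14.29 ≤ P, so producing beats shutting down (which would give -€137).

Q = 7; profit = -€55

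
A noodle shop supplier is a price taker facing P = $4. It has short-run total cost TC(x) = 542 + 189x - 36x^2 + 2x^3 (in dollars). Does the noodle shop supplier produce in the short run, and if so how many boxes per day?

Shut down

From TC, MC = TC'(x) = 189 - 72x + 6x^2 and AVC = VC/x = 189 - 36x + 2x^2.
The AVC parabola has its vertex at x = 36/4 = 9, where AVC = 189 - 36·9 + 2·9^2 = $27.
With P < min AVC ($4 < $27), every unit sold adds to the loss.
Shutting down limits the loss to fixed cost, $542.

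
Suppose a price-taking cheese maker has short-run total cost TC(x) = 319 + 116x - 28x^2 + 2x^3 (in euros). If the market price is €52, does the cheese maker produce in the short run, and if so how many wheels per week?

Produce at x = 8

Strip out fixed cost: VC = 116x - 28x^2 + 2x^3. Then AVC = 116 - 28x + 2x^2 and MC = 116 - 56x + 6x^2.
AVC hits its minimum where MC = AVC, at x = 7, giving min AVC = 116 - 28·7 + 2·7^2 = €18.
Since P = €52 ≥ min AVC = €18, price covers variable cost and the firm should produce.
Solving P = MC: 64 - 56x + 6x^2 = 0 ⇒ x = 4/3 or 8. On the upward-sloping branch, x* = 8.
Check: AVC at x = 8 is €20 ≤ P, so revenue covers variable cost.
Profit = P·x − TC = 52·8 − 479 = -€63, a loss, but smaller than the €319 fixed cost the firm would lose by shutting down.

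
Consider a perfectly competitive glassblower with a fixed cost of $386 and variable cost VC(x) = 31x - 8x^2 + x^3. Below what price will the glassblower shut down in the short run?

$15 per unit

The shutdown price is the minimum of AVC. VC = 31x - 8x^2 + x^3, so AVC = 31 - 8x + x^2.
dAVC/dx = -8 + 2x = 0 gives x = 4. min AVC = 31 - 8·4 + 4^2 = 15.
The firm shuts down for any P below $15.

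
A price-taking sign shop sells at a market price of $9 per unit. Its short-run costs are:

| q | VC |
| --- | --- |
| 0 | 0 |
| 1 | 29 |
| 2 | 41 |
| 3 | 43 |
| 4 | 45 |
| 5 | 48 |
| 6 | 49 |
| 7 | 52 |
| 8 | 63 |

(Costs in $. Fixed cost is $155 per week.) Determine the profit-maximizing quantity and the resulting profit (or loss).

Compute π = P·q − TC at each output: q=0: -155; q=1: -175; q=2: -178; q=3: -171; q=4: -164; q=5: -158; q=6: -150; q=7: -144; q=8: -146.
Profit is maximized at q = 7. AVC there is 52/7 = $7.43 ≤ P, so producing beats shutting down (which would give -$155).

q = 7; profit = -$144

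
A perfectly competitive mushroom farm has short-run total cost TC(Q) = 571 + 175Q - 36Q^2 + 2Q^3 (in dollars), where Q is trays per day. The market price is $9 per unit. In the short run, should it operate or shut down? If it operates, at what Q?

From TC, MC = TC'(Q) = 175 - 72Q + 6Q^2 and AVC = VC/Q = 175 - 36Q + 2Q^2.
AVC hits its minimum where MC = AVC, at Q = 9, giving min AVC = 175 - 36·9 + 2·9^2 = $13.
Since P = $9 < min AVC = $13, price fails to cover variable cost at any output.
Best response: produce nothing and absorb the $571 fixed cost.

Shut down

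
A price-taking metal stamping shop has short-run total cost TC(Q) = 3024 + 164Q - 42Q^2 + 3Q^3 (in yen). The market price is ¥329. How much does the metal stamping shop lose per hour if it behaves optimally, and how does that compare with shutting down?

AVC = 164 - 42Q + 3Q^2; min AVC = ¥17 at Q = 7. Since P = ¥329 ≥ min AVC, the firm produces.
With MC = 164 - 84Q + 9Q^2, P = MC on the upward-sloping part at Q* = 11.
TR = 329·11 = 3619. TC = 3024 + 715 = 3739. Profit = 3619 − 3739 = -¥120.
Shutting down would mean losing the fixed cost of ¥3024, so operating at a loss of ¥120 is better by ¥2904.

Profit = -¥120 at Q = 11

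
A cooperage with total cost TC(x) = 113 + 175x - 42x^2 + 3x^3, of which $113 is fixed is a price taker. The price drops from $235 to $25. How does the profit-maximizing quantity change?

MC = 175 - 84x + 9x^2; the shutdown threshold is min AVC = $28 (at x = 7).
With P = $235 above the shutdown price, P = MC gives x = 10.
At P = $25 < min AVC = $28, price no longer covers variable cost at any output, so the firm shuts down: x = 0.

Output falls from 10 to 0 (the firm shuts down)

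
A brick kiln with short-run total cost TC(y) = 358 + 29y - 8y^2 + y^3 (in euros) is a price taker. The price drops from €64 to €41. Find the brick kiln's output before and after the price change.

Output falls from 7 to 6

MC = 29 - 16y + 3y^2; the shutdown threshold is min AVC = €13 (at y = 4).
At P = €64 ≥ min AVC, set P = MC on the rising branch: y = 7.
At P = €41 ≥ min AVC, set P = MC: y = 6. The firm stays open but cuts output.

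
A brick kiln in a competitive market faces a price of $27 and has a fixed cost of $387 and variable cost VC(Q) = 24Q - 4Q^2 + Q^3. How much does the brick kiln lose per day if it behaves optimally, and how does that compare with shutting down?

Profit = -$369 at Q = 3

AVC = 24 - 4Q + Q^2 has its minimum $20 at Q = 2; price $27 clears that bar, so the firm operates.
With MC = 24 - 8Q + 3Q^2, P = MC on the upward-sloping part at Q* = 3.
TR = 27·3 = 81. TC = 387 + 63 = 450. Profit = 81 − 450 = -$369.
That loss of $369 beats the $387 the firm would lose by shutting down; producing recovers $18 of fixed cost.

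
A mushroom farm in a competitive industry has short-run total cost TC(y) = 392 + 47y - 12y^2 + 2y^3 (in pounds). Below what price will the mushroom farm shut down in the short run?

The shutdown price is the minimum of AVC. VC = 47y - 12y^2 + 2y^3, so AVC = 47 - 12y + 2y^2.
At the minimum of AVC, MC = AVC. MC = 47 - 24y + 6y^2; setting MC = AVC gives 4y^2 - 12y = 0, so y = 3. min AVC = 29.
The firm shuts down for any P below £29.

£29 per unit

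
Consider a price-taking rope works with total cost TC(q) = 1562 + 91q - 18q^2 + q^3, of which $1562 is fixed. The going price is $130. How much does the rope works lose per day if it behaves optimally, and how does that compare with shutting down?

AVC = 91 - 18q + q^2; min AVC = $10 at q = 9. Since P = $130 ≥ min AVC, the firm produces.
With MC = 91 - 36q + 3q^2, P = MC on the upward-sloping part at q* = 13.
TR = 130·13 = 1690. TC = 1562 + 338 = 1900. Profit = 1690 − 1900 = -$210.
By producing, the firm covers all variable cost plus $1352 of fixed cost; shutting down would lose the full $1562.

Profit = -$210 at q = 13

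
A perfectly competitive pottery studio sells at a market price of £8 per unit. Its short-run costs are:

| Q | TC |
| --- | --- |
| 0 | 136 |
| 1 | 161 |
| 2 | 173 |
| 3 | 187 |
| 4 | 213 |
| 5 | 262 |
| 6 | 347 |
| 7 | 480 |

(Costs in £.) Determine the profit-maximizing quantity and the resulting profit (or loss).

Q = 0 (shut down); profit = -£136

Profit at each row (π = 8Q − TC): Q=0: -136; Q=1: -153; Q=2: -157; Q=3: -163; Q=4: -181; Q=5: -222; Q=6: -299; Q=7: -424.
Profit is highest at Q = 0. Equivalently, the lowest AVC in the table is 51/3 ≈ £17 at Q = 3, and P = £8 falls below it — price never covers variable cost, so the firm shuts down and loses only its fixed cost.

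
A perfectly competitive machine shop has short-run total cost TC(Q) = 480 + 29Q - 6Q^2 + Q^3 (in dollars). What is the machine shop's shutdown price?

$20 per unit

Short-run supply begins at min AVC. From VC = 29Q - 6Q^2 + Q^3, AVC = 29 - 6Q + Q^2.
dAVC/dQ = -6 + 2Q = 0 gives Q = 3. min AVC = 29 - 6·3 + 3^2 = 20.
The firm shuts down for any P below $20.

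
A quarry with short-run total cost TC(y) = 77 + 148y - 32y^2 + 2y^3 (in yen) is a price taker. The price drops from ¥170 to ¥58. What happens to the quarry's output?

AVC = 148 - 32y + 2y^2, minimized at y = 8 where min AVC = ¥20. MC = 148 - 64y + 6y^2.
With P = ¥170 above the shutdown price, P = MC gives y = 11.
At P = ¥58 ≥ min AVC, set P = MC: y = 9. The firm stays open but cuts output.

Output falls from 11 to 9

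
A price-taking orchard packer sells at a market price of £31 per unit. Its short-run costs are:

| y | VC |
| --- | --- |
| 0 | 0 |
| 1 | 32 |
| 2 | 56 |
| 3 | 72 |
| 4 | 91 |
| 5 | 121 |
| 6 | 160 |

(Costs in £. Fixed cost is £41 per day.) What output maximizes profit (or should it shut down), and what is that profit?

y = 5; profit = -£7

Tabulate TR − TC: y=0: -41; y=1: -42; y=2: -35; y=3: -20; y=4: -8; y=5: -7; y=6: -15.
Profit is maximized at y = 5. AVC there is 121/5 = £24.20 ≤ P, so producing beats shutting down (which would give -£41).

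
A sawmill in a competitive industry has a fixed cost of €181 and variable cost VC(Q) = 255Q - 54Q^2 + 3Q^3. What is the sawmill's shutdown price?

€12 per unit

The firm shuts down when price falls below the minimum of average variable cost. AVC = VC/Q = 255 - 54Q + 3Q^2.
At the minimum of AVC, MC = AVC. MC = 255 - 108Q + 9Q^2; setting MC = AVC gives 6Q^2 - 54Q = 0, so Q = 9. min AVC = 12.
The firm shuts down for any P below €12.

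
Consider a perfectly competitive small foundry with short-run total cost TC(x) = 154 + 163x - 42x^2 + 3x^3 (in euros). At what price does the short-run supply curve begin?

€16 per unit

The shutdown price is the minimum of AVC. VC = 163x - 42x^2 + 3x^3, so AVC = 163 - 42x + 3x^2.
At the minimum of AVC, MC = AVC. MC = 163 - 84x + 9x^2; setting MC = AVC gives 6x^2 - 42x = 0, so x = 7. min AVC = 16.
For P < €16 the firm produces nothing.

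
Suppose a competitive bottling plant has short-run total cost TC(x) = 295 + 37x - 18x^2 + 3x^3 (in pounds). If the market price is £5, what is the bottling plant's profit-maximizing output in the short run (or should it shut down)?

Shut down

Variable cost is VC = 37x - 18x^2 + 3x^3, so AVC = VC/x = 37 - 18x + 3x^2 and MC = dTC/dx = 37 - 36x + 9x^2.
AVC hits its minimum where MC = AVC, at x = 3, giving min AVC = 37 - 18·3 + 3·3^2 = £10.
With P < min AVC (£5 < £10), every unit sold adds to the loss.
Best response: produce nothing and absorb the £295 fixed cost.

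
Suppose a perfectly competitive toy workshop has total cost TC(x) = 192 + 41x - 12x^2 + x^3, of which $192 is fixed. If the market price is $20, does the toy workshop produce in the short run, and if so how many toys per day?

Produce at x = 7

From TC, MC = TC'(x) = 41 - 24x + 3x^2 and AVC = VC/x = 41 - 12x + x^2.
AVC hits its minimum where MC = AVC, at x = 6, giving min AVC = 41 - 12·6 + 6^2 = $5.
Since P = $20 ≥ min AVC = $5, price covers variable cost and the firm should produce.
Solving P = MC: 21 - 24x + 3x^2 = 0 ⇒ x = 1 or 7. On the upward-sloping branch, x* = 7.
Check: AVC at x = 7 is $6 ≤ P, so revenue covers variable cost.
Profit = P·x − TC = 20·7 − 234 = -$94, a loss, but smaller than the $192 fixed cost the firm would lose by shutting down.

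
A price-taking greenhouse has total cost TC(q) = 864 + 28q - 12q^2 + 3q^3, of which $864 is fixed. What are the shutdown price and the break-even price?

Shutdown price = $16; break-even price = $208

Shutdown price = min AVC. AVC = 28 - 12q + 3q^2, with vertex at q = 2 and minimum $16.
ATC = 864/q + 28 - 12q + 3q^2. Setting dATC/dq = −864/q^2 − 12 + 6q = 0 gives q = 6 (since 6·6^3 − 12·6^2 = 864).
min ATC = 864/6 + 28 − 12·6 + 3·6^2 = $208. That is the break-even price.
Between these two prices the firm operates at a loss; above $208 it earns a profit.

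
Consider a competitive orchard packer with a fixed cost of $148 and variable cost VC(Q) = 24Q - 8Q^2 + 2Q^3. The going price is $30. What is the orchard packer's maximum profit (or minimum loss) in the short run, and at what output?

AVC = 24 - 8Q + 2Q^2; min AVC = $16 at Q = 2. Since P = $30 ≥ min AVC, the firm produces.
With MC = 24 - 16Q + 6Q^2, P = MC on the upward-sloping part at Q* = 3.
TR = 30·3 = 90. TC = 148 + 54 = 202. Profit = 90 − 202 = -$112.
That loss of $112 beats the $148 the firm would lose by shutting down; producing recovers $36 of fixed cost.

Profit = -$112 at Q = 3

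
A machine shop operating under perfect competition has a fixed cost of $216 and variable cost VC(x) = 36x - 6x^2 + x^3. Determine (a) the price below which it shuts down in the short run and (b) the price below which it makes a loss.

Shutdown price = $27; break-even price = $72

AVC = 36 - 6x + x^2; minimized at x = 3, giving min AVC = $27. That is the shutdown price.
ATC = 216/x + 36 - 6x + x^2. Setting dATC/dx = −216/x^2 − 6 + 2x = 0 gives x = 6 (since 2·6^3 − 6·6^2 = 216).
min ATC = 216/6 + 36 − 6·6 + 6^2 = $72. That is the break-even price.
For $27 ≤ P < $72 the firm produces at a loss; below $27 it shuts down.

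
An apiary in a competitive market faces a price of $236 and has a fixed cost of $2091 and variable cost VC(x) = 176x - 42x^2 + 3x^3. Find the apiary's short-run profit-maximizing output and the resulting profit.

Profit = -$291 at x = 10

AVC = 176 - 42x + 3x^2; min AVC = $29 at x = 7. Since P = $236 ≥ min AVC, the firm produces.
With MC = 176 - 84x + 9x^2, P = MC on the upward-sloping part at x* = 10.
TR = 236·10 = 2360. TC = 2091 + 560 = 2651. Profit = 2360 − 2651 = -$291.
By producing, the firm covers all variable cost plus $1800 of fixed cost; shutting down would lose the full $2091.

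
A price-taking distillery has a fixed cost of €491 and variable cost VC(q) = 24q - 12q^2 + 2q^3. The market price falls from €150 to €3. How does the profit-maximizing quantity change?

Output falls from 7 to 0 (the firm shuts down)

AVC = 24 - 12q + 2q^2, minimized at q = 3 where min AVC = €6. MC = 24 - 24q + 6q^2.
With P = €150 above the shutdown price, P = MC gives q = 7.
At P = €3 < min AVC = €6, price no longer covers variable cost at any output, so the firm shuts down: q = 0.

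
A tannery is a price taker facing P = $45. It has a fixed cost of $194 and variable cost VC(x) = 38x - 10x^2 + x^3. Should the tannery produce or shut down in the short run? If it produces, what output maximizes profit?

Strip out fixed cost: VC = 38x - 10x^2 + x^3. Then AVC = 38 - 10x + x^2 and MC = 38 - 20x + 3x^2.
AVC hits its minimum where MC = AVC, at x = 5, giving min AVC = 38 - 10·5 + 5^2 = $13.
P = $45 exceeds min AVC = $13, so the firm stays open.
P = MC gives -7 - 20x + 3x^2 = 0, with roots -1/3 and 7. Take the larger (rising MC): x* = 7.
Check: AVC at x = 7 is $17 ≤ P, so revenue covers variable cost.
Profit = P·x − TC = 45·7 − 313 = $2.

Produce at x = 7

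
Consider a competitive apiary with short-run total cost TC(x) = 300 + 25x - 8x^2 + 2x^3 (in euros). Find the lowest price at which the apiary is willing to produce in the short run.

€17 per unit

The shutdown price is the minimum of AVC. VC = 25x - 8x^2 + 2x^3, so AVC = 25 - 8x + 2x^2.
At the minimum of AVC, MC = AVC. MC = 25 - 16x + 6x^2; setting MC = AVC gives 4x^2 - 8x = 0, so x = 2. min AVC = 17.
The firm shuts down for any P below €17.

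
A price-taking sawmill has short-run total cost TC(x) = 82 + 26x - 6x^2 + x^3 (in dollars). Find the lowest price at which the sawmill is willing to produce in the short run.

$17 per unit

The firm shuts down when price falls below the minimum of average variable cost. AVC = VC/x = 26 - 6x + x^2.
dAVC/dx = -6 + 2x = 0 gives x = 3. min AVC = 26 - 6·3 + 3^2 = 17.
The firm shuts down for any P below $17.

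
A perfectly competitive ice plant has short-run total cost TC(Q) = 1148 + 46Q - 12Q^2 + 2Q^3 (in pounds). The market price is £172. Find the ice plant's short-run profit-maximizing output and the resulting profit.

Profit = -£364 at Q = 7

AVC = 46 - 12Q + 2Q^2; min AVC = £28 at Q = 3. Since P = £172 ≥ min AVC, the firm produces.
With MC = 46 - 24Q + 6Q^2, P = MC on the upward-sloping part at Q* = 7.
TR = 172·7 = 1204. TC = 1148 + 420 = 1568. Profit = 1204 − 1568 = -£364.
Shutting down would mean losing the fixed cost of £1148, so operating at a loss of £364 is better by £784.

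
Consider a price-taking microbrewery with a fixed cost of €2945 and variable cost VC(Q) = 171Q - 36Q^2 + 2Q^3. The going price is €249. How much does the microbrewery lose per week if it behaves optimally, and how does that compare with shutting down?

AVC = 171 - 36Q + 2Q^2; min AVC = €9 at Q = 9. Since P = €249 ≥ min AVC, the firm produces.
With MC = 171 - 72Q + 6Q^2, P = MC on the upward-sloping part at Q* = 13.
TR = 249·13 = 3237. TC = 2945 + 533 = 3478. Profit = 3237 − 3478 = -€241.
By producing, the firm covers all variable cost plus €2704 of fixed cost; shutting down would lose the full €2945.

Profit = -€241 at Q = 13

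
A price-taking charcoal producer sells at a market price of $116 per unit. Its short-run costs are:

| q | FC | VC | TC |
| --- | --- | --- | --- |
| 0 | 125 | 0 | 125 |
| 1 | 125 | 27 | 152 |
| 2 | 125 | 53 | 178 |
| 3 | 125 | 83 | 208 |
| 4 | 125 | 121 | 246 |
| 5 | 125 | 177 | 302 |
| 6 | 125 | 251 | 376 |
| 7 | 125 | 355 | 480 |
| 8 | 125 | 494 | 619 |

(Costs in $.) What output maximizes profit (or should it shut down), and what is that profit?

q = 7; profit = $332

Profit at each row (π = 116q − TC): q=0: -125; q=1: -36; q=2: 54; q=3: 140; q=4: 218; q=5: 278; q=6: 320; q=7: 332; q=8: 309.
Profit is maximized at q = 7. AVC there is 355/7 = $50.71 ≤ P, so producing beats shutting down (which would give -$125).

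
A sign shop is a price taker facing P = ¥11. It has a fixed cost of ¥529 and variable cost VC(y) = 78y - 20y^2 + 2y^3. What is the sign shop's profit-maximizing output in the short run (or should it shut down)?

Shut down

Variable cost is VC = 78y - 20y^2 + 2y^3, so AVC = VC/y = 78 - 20y + 2y^2 and MC = dTC/dy = 78 - 40y + 6y^2.
AVC is minimized where dAVC/dy = -20 + 4y = 0, at y = 5; min AVC = 78 - 20·5 + 2·5^2 = ¥28.
Since P = ¥11 < min AVC = ¥28, price fails to cover variable cost at any output.
Best response: produce nothing and absorb the ¥529 fixed cost.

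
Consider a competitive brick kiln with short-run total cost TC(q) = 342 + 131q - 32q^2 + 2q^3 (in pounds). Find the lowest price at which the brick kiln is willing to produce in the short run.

Short-run supply begins at min AVC. From VC = 131q - 32q^2 + 2q^3, AVC = 131 - 32q + 2q^2.
At the minimum of AVC, MC = AVC. MC = 131 - 64q + 6q^2; setting MC = AVC gives 4q^2 - 32q = 0, so q = 8. min AVC = 3.
For P < £3 the firm produces nothing.

£3 per unit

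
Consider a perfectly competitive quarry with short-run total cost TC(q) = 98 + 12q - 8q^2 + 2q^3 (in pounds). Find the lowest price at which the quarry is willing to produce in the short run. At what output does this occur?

£4 per unit, at q = 2

The firm shuts down when price falls below the minimum of average variable cost. AVC = VC/q = 12 - 8q + 2q^2.
dAVC/dq = -8 + 4q = 0 gives q = 2. min AVC = 12 - 8·2 + 2·2^2 = 4.
So the shutdown price is £4.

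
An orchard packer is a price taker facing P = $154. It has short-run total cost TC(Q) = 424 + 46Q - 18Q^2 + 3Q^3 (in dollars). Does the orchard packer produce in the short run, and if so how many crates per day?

Produce at Q = 6

Variable cost is VC = 46Q - 18Q^2 + 3Q^3, so AVC = VC/Q = 46 - 18Q + 3Q^2 and MC = dTC/dQ = 46 - 36Q + 9Q^2.
AVC is minimized where dAVC/dQ = -18 + 6Q = 0, at Q = 3; min AVC = 46 - 18·3 + 3·3^2 = $19.
P = $154 exceeds min AVC = $19, so the firm stays open.
Solving P = MC: -108 - 36Q + 9Q^2 = 0 ⇒ Q = -2 or 6. On the upward-sloping branch, Q* = 6.
Check: AVC at Q = 6 is $46 ≤ P, so revenue covers variable cost.
Profit = P·Q − TC = 154·6 − 700 = $224.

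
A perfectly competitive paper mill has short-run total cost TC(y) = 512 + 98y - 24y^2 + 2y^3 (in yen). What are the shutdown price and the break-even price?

AVC = 98 - 24y + 2y^2; minimized at y = 6, giving min AVC = ¥26. That is the shutdown price.
ATC = 512/y + 98 - 24y + 2y^2. Setting dATC/dy = −512/y^2 − 24 + 4y = 0 gives y = 8 (since 4·8^3 − 24·8^2 = 512).
min ATC = 512/8 + 98 − 24·8 + 2·8^2 = ¥98. That is the break-even price.
For ¥26 ≤ P < ¥98 the firm produces at a loss; below ¥26 it shuts down.

Shutdown price = ¥26; break-even price = ¥98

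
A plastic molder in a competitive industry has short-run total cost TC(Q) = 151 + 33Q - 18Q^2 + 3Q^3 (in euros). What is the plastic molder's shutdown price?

€6 per unit

The firm shuts down when price falls below the minimum of average variable cost. AVC = VC/Q = 33 - 18Q + 3Q^2.
At the minimum of AVC, MC = AVC. MC = 33 - 36Q + 9Q^2; setting MC = AVC gives 6Q^2 - 18Q = 0, so Q = 3. min AVC = 6.
For P < €6 the firm produces nothing.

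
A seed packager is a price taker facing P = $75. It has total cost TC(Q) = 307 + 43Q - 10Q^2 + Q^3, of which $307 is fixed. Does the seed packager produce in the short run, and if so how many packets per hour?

Produce at Q = 8

From TC, MC = TC'(Q) = 43 - 20Q + 3Q^2 and AVC = VC/Q = 43 - 10Q + Q^2.
AVC hits its minimum where MC = AVC, at Q = 5, giving min AVC = 43 - 10·5 + 5^2 = $18.
Because $75 ≥ $18, revenue can cover variable cost; the firm operates.
P = MC gives -32 - 20Q + 3Q^2 = 0, with roots -4/3 and 8. Take the larger (rising MC): Q* = 8.
Check: AVC at Q = 8 is $27 ≤ P, so revenue covers variable cost.
Profit = P·Q − TC = 75·8 − 523 = $77.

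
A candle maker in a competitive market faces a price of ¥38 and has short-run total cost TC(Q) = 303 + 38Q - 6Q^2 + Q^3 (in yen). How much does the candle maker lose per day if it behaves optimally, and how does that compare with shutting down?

Profit = -¥271 at Q = 4

AVC = 38 - 6Q + Q^2 has its minimum ¥29 at Q = 3; price ¥38 clears that bar, so the firm operates.
MC = 38 - 12Q + 3Q^2. Setting P = MC and taking the root on the rising branch gives Q* = 4.
TR = 38·4 = 152. TC = 303 + 120 = 423. Profit = 152 − 423 = -¥271.
By producing, the firm covers all variable cost plus ¥32 of fixed cost; shutting down would lose the full ¥303.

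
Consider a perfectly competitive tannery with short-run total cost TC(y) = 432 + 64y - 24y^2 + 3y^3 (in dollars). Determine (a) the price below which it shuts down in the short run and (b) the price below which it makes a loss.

Shutdown price = min AVC. AVC = 64 - 24y + 3y^2, with vertex at y = 4 and minimum $16.
ATC = 432/y + 64 - 24y + 3y^2. Setting dATC/dy = −432/y^2 − 24 + 6y = 0 gives y = 6 (since 6·6^3 − 24·6^2 = 432).
min ATC = 432/6 + 64 − 24·6 + 3·6^2 = $100. That is the break-even price.
Between these two prices the firm operates at a loss; above $100 it earns a profit.

Shutdown price = $16; break-even price = $100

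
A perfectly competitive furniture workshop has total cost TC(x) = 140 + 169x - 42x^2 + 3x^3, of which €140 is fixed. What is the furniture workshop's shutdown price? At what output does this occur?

Short-run supply begins at min AVC. From VC = 169x - 42x^2 + 3x^3, AVC = 169 - 42x + 3x^2.
dAVC/dx = -42 + 6x = 0 gives x = 7. min AVC = 169 - 42·7 + 3·7^2 = 22.
For P < €22 the firm produces nothing.

€22 per unit, at x = 7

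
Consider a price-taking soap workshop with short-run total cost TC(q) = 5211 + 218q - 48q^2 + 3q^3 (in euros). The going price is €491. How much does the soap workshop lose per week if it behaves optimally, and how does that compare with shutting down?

Profit = -€141 at q = 13

AVC = 218 - 48q + 3q^2 has its minimum €26 at q = 8; price €491 clears that bar, so the firm operates.
MC = 218 - 96q + 9q^2. Setting P = MC and taking the root on the rising branch gives q* = 13.
TR = 491·13 = 6383. TC = 5211 + 1313 = 6524. Profit = 6383 − 6524 = -€141.
Shutting down would mean losing the fixed cost of €5211, so operating at a loss of €141 is better by €5070.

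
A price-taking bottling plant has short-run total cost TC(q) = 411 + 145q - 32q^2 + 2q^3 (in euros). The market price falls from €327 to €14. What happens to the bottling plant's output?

Output falls from 13 to 0 (the firm shuts down)

AVC = 145 - 32q + 2q^2, minimized at q = 8 where min AVC = €17. MC = 145 - 64q + 6q^2.
With P = €327 above the shutdown price, P = MC gives q = 13.
At P = €14 < min AVC = €17, price no longer covers variable cost at any output, so the firm shuts down: q = 0.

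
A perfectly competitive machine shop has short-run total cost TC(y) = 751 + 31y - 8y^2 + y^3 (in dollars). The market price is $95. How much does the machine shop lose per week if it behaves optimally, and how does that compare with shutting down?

Profit = -$239 at y = 8

AVC = 31 - 8y + y^2 has its minimum $15 at y = 4; price $95 clears that bar, so the firm operates.
With MC = 31 - 16y + 3y^2, P = MC on the upward-sloping part at y* = 8.
TR = 95·8 = 760. TC = 751 + 248 = 999. Profit = 760 − 999 = -$239.
That loss of $239 beats the $751 the firm would lose by shutting down; producing recovers $512 of fixed cost.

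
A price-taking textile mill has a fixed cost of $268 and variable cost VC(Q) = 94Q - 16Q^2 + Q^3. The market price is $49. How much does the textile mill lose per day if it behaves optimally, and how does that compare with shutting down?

AVC = 94 - 16Q + Q^2 has its minimum $30 at Q = 8; price $49 clears that bar, so the firm operates.
With MC = 94 - 32Q + 3Q^2, P = MC on the upward-sloping part at Q* = 9.
TR = 49·9 = 441. TC = 268 + 279 = 547. Profit = 441 − 547 = -$106.
By producing, the firm covers all variable cost plus $162 of fixed cost; shutting down would lose the full $268.

Profit = -$106 at Q = 9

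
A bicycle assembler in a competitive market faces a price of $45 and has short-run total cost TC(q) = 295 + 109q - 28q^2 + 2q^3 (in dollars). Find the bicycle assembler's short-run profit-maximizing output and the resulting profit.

Profit = -$39 at q = 8

AVC = 109 - 28q + 2q^2 has its minimum $11 at q = 7; price $45 clears that bar, so the firm operates.
MC = 109 - 56q + 6q^2. Setting P = MC and taking the root on the rising branch gives q* = 8.
TR = 45·8 = 360. TC = 295 + 104 = 399. Profit = 360 − 399 = -$39.
Shutting down would mean losing the fixed cost of $295, so operating at a loss of $39 is better by $256.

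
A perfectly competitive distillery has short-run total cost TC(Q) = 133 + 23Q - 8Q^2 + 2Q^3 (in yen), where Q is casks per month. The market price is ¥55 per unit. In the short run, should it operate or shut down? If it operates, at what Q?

Produce at Q = 4

From TC, MC = TC'(Q) = 23 - 16Q + 6Q^2 and AVC = VC/Q = 23 - 8Q + 2Q^2.
AVC hits its minimum where MC = AVC, at Q = 2, giving min AVC = 23 - 8·2 + 2·2^2 = ¥15.
Because ¥55 ≥ ¥15, revenue can cover variable cost; the firm operates.
P = MC gives -32 - 16Q + 6Q^2 = 0, with roots -4/3 and 4. Take the larger (rising MC): Q* = 4.
Check: AVC at Q = 4 is ¥23 ≤ P, so revenue covers variable cost.
Profit = P·Q − TC = 55·4 − 225 = -¥5, a loss, but smaller than the ¥133 fixed cost the firm would lose by shutting down.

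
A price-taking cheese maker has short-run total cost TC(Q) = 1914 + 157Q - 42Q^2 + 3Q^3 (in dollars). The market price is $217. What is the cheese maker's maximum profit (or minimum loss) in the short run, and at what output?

Profit = -$114 at Q = 10

AVC = 157 - 42Q + 3Q^2 has its minimum $10 at Q = 7; price $217 clears that bar, so the firm operates.
With MC = 157 - 84Q + 9Q^2, P = MC on the upward-sloping part at Q* = 10.
TR = 217·10 = 2170. TC = 1914 + 370 = 2284. Profit = 2170 − 2284 = -$114.
Shutting down would mean losing the fixed cost of $1914, so operating at a loss of $114 is better by $1800.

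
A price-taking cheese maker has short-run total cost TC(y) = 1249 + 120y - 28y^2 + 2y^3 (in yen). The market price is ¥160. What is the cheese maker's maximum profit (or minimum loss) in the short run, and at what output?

Profit = -¥49 at y = 10

AVC = 120 - 28y + 2y^2 has its minimum ¥22 at y = 7; price ¥160 clears that bar, so the firm operates.
MC = 120 - 56y + 6y^2. Setting P = MC and taking the root on the rising branch gives y* = 10.
TR = 160·10 = 1600. TC = 1249 + 400 = 1649. Profit = 1600 − 1649 = -¥49.
By producing, the firm covers all variable cost plus ¥1200 of fixed cost; shutting down would lose the full ¥1249.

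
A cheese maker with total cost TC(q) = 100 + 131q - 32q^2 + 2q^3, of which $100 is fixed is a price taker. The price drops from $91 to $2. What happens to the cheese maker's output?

Output falls from 10 to 0 (the firm shuts down)

AVC = 131 - 32q + 2q^2, minimized at q = 8 where min AVC = $3. MC = 131 - 64q + 6q^2.
With P = $91 above the shutdown price, P = MC gives q = 10.
At P = $2 < min AVC = $3, price no longer covers variable cost at any output, so the firm shuts down: q = 0.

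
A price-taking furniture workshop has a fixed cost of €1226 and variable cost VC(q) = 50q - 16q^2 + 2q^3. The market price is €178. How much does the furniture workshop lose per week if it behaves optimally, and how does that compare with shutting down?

Profit = -€202 at q = 8

AVC = 50 - 16q + 2q^2 has its minimum €18 at q = 4; price €178 clears that bar, so the firm operates.
MC = 50 - 32q + 6q^2. Setting P = MC and taking the root on the rising branch gives q* = 8.
TR = 178·8 = 1424. TC = 1226 + 400 = 1626. Profit = 1424 − 1626 = -€202.
By producing, the firm covers all variable cost plus €1024 of fixed cost; shutting down would lose the full €1226.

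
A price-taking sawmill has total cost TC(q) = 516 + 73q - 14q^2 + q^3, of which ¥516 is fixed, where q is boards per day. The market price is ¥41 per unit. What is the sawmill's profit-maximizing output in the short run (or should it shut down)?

Produce at q = 8

Strip out fixed cost: VC = 73q - 14q^2 + q^3. Then AVC = 73 - 14q + q^2 and MC = 73 - 28q + 3q^2.
AVC hits its minimum where MC = AVC, at q = 7, giving min AVC = 73 - 14·7 + 7^2 = ¥24.
Since P = ¥41 ≥ min AVC = ¥24, price covers variable cost and the firm should produce.
Set P = MC: 41 = 73 - 28q + 3q^2 → 32 - 28q + 3q^2 = 0. The roots are q = 4/3 and q = 8; the profit-maximizing output is on the rising part of MC, so q* = 8.
Check: AVC at q = 8 is ¥25 ≤ P, so revenue covers variable cost.
Profit = P·q − TC = 41·8 − 716 = -¥388, a loss, but smaller than the ¥516 fixed cost the firm would lose by shutting down.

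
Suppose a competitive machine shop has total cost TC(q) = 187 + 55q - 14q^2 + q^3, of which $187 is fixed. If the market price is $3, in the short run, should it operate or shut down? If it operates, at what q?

Shut down

From TC, MC = TC'(q) = 55 - 28q + 3q^2 and AVC = VC/q = 55 - 14q + q^2.
AVC hits its minimum where MC = AVC, at q = 7, giving min AVC = 55 - 14·7 + 7^2 = $6.
With P < min AVC ($3 < $6), every unit sold adds to the loss.
Shutting down limits the loss to fixed cost, $187.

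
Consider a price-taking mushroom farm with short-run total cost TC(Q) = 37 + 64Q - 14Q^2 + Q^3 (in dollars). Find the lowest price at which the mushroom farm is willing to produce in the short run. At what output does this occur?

$15 per unit, at Q = 7

Short-run supply begins at min AVC. From VC = 64Q - 14Q^2 + Q^3, AVC = 64 - 14Q + Q^2.
dAVC/dQ = -14 + 2Q = 0 gives Q = 7. min AVC = 64 - 14·7 + 7^2 = 15.
So the shutdown price is $15.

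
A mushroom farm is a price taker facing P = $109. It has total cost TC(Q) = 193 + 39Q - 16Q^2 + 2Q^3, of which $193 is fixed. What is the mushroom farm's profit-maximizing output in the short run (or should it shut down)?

Produce at Q = 7

Strip out fixed cost: VC = 39Q - 16Q^2 + 2Q^3. Then AVC = 39 - 16Q + 2Q^2 and MC = 39 - 32Q + 6Q^2.
The AVC parabola has its vertex at Q = 16/4 = 4, where AVC = 39 - 16·4 + 2·4^2 = $7.
Since P = $109 ≥ min AVC = $7, price covers variable cost and the firm should produce.
Set P = MC: 109 = 39 - 32Q + 6Q^2 → -70 - 32Q + 6Q^2 = 0. The roots are Q = -5/3 and Q = 7; the profit-maximizing output is on the rising part of MC, so Q* = 7.
Check: AVC at Q = 7 is $25 ≤ P, so revenue covers variable cost.
Profit = P·Q − TC = 109·7 − 368 = $395.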